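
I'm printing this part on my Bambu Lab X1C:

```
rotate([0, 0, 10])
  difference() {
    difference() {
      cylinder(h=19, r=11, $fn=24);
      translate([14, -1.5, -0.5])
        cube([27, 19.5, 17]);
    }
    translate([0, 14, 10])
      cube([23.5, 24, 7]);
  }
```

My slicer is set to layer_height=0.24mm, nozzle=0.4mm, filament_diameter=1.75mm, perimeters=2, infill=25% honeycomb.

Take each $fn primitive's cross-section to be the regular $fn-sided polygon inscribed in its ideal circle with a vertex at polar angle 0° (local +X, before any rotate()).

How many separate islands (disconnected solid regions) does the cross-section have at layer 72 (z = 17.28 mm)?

1

At z = 17.28 mm: the cylinder: section is a regular 24-gon, circumradius r=11; the cube at (14, -1.5) is absent (z outside [-0.5, 16.5]); Subtracting the remaining from the first: none of the subtracted shapes is present at this height, so the r=11 cylinder is unchanged — 1 connected region; the cube at (0, 14) is absent (z outside [10, 17]); Subtracting the remaining from the first: none of the subtracted shapes is present at this height, so the result so far is unchanged — 1 connected region; (rotated 10° about Z; rotation is an isometry so areas/perimeters/island counts are preserved). Overall, the cross-section is a single solid region. Island count = 1.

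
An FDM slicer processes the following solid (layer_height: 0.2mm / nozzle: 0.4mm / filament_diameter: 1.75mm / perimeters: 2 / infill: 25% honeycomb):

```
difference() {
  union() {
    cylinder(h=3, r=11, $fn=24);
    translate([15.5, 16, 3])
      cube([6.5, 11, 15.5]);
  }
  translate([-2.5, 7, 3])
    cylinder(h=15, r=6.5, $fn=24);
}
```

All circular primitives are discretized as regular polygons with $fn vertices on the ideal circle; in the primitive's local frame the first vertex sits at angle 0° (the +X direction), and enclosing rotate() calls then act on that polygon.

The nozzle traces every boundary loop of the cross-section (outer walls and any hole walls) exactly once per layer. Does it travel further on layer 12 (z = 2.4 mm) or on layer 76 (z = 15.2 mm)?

layer 12 (z = 2.4 mm)

Layer 12 (z = 2.4): the r=11 cylinder contributes a regular 24-gon of circumradius 11 (perimeter = 2·24·11.000·sin(180°/24) = 68.92 mm); the cube at (15.5, 16) is absent (z outside [3, 18.5]); Combining (union): only the r=11 cylinder is present, so the union is just that shape — boundary = 68.92 mm; the cylinder at (-2.5, 7) is absent (z outside [3, 18]); After the difference (first − rest): none of the subtracted shapes is present at this height, so that combined region is unchanged — boundary = 68.92 mm. So its perimeter = 68.92 mm. Layer 76 (z = 15.2): the cylinder is not intersected at this z (z outside [0, 3]); the cube at (15.5, 16) is present — its section is the full 6.5×11 rectangle (perimeter 35.00 mm); Taking the union: only the 6.5×11 cube at (15.5, 16) is present, so the union is just that shape — boundary = 35.00 mm; the cylinder at (-2.5, 7): section is a regular 24-gon, circumradius r=6.5 (perimeter = 2·24·6.500·sin(180°/24) = 40.72 mm); Subtracting the remaining from the first: starting from the result so far, the r=6.5 cylinder at (-2.5, 7) misses the remaining region (no effect) — boundary = 35.00 mm. So its perimeter = 35.00 mm. Layer 12 is larger (68.92 vs 35.00 mm).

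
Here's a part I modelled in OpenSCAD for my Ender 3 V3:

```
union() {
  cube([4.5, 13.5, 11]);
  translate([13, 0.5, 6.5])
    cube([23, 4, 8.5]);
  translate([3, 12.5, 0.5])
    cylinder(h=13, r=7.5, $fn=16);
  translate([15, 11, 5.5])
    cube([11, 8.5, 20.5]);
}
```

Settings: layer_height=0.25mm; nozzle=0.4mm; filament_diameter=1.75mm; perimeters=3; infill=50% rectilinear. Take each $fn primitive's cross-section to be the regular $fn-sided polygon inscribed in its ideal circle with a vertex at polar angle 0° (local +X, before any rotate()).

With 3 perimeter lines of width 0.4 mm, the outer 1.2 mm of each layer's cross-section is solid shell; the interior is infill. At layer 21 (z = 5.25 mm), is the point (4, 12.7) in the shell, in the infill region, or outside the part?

infill

At z = 5.25 mm: the cube (footprint 4.5×13.5) is included at this height; the cube at (13, 0.5) is absent (z outside [6.5, 15]); the r=7.5 cylinder at (3, 12.5) contributes a regular 16-gon of circumradius 7.5; the cube at (15, 11) is not intersected at this z (z outside [5.5, 26]); Combining (union): the regions partially overlap (shared area 37.13 mm²), so overlapping operands fuse into one piece — 1 connected region. Overall, the cross-section is a single solid region. The nearest boundary edge runs (9.93, 15.37)→(10.50, 12.50); distance from the point to it = 6.34 mm. The point is inside the cross-section and 6.34 mm from the nearest boundary — more than the 1.2 mm shell width (3 × 0.4), so it's in the infill interior.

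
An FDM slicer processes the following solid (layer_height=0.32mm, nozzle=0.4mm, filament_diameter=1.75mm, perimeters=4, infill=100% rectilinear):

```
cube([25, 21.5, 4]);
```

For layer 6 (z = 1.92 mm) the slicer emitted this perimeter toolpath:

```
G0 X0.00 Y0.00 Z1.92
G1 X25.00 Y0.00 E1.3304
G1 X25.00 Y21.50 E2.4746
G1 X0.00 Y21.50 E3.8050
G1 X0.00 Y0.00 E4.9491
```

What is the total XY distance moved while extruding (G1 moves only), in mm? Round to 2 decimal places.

93.00 mm

Sum the Euclidean lengths of each G1 segment: total = 93.00 mm.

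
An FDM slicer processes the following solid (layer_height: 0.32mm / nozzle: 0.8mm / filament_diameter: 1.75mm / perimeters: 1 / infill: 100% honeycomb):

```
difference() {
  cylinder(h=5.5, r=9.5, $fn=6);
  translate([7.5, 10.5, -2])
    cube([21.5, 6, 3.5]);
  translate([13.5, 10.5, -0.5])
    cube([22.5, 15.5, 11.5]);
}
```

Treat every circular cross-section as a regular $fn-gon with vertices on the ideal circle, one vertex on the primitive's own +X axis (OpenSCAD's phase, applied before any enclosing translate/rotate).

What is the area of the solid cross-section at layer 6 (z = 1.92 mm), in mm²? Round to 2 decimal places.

234.48 mm²

At z = 1.92 mm: the cylinder: section is a regular 6-gon, circumradius r=9.5 (area = (6/2)·9.500²·sin(360°/6) = 234.48 mm²); the cube at (7.5, 10.5) is absent (z outside [-2, 1.5]); the 22.5×15.5 cube at (13.5, 10.5) contributes its full rectangle (area 348.75 mm²); Subtracting the remaining from the first: starting from the r=9.5 cylinder (234.48 mm²), the 22.5×15.5 cube at (13.5, 10.5) misses the remaining region (no effect) — area = 234.48 mm². Overall, the cross-section is a single solid region. Net area = 234.48 mm².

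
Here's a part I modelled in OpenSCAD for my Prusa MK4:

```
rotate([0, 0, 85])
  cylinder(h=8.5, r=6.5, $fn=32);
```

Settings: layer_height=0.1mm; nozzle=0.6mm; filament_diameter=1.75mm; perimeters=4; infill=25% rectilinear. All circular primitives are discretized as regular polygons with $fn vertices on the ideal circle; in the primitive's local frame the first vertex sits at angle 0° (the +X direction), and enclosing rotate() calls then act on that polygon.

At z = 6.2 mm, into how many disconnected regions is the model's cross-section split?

At z = 6.2 mm: the r=6.5 cylinder gives a regular 32-gon of circumradius 6.5 (constant along its height); (rotated 85° about Z; rotation is an isometry so areas/perimeters/island counts are preserved). The result has 1 disconnected region.

1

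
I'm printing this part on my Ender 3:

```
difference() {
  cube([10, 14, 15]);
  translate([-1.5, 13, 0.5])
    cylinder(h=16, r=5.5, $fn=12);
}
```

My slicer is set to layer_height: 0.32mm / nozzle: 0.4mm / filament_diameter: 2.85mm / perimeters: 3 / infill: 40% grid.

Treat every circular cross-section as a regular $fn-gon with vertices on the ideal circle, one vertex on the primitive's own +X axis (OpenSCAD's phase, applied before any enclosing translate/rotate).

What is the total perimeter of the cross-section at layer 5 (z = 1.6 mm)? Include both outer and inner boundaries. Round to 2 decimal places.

46.19 mm

At z = 1.6 mm: the cube (footprint 10×14) is included at this height (perimeter 48.00 mm); the cylinder at (-1.5, 13): section is a regular 12-gon, circumradius r=5.5 (perimeter = 2·12·5.500·sin(180°/12) = 34.16 mm); After the difference (first − rest): starting from the 10×14 cube, the r=5.5 cylinder at (-1.5, 13) partially overlaps it — only the 18.60 mm² overlap (of its 90.75 mm²) is removed, clipping the outline — boundary = 46.19 mm. Overall, the cross-section is a single solid region. Total boundary length (outer) = 46.19 mm.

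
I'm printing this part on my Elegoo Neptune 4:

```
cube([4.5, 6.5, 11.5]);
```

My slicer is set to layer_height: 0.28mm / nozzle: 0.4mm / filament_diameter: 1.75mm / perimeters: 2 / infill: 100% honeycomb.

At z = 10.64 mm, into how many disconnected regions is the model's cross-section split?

At z = 10.64 mm: the cube (footprint 4.5×6.5) is included at this height. The result has 1 disconnected region.

1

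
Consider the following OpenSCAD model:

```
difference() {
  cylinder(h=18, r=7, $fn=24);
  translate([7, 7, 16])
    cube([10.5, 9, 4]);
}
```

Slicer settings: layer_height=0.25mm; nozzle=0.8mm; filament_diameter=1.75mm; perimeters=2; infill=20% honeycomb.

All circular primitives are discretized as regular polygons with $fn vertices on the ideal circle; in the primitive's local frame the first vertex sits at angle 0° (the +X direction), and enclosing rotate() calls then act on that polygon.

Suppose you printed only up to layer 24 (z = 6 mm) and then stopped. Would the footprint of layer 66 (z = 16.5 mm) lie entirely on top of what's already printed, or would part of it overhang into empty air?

Compare the two slices. At z = 6: the r=7 cylinder contributes a regular 24-gon of circumradius 7 (area = (24/2)·7.000²·sin(360°/24) = 152.19 mm²); the cube at (7, 7) does not reach this height (z outside [16, 20]); Subtracting the remaining from the first: none of the subtracted shapes is present at this height, so the r=7 cylinder is unchanged — area = 152.19 mm². At z = 16.5: the r=7 cylinder contributes a regular 24-gon of circumradius 7 (area = (24/2)·7.000²·sin(360°/24) = 152.19 mm²); the 10.5×9 cube at (7, 7) contributes its full rectangle (area 94.50 mm²); Subtracting the remaining from the first: starting from the r=7 cylinder (152.19 mm²), the 10.5×9 cube at (7, 7) misses the remaining region (no effect) — area = 152.19 mm². Checking containment: the cross-section at z = 16.5 is a subset of the cross-section at z = 6.

entirely on top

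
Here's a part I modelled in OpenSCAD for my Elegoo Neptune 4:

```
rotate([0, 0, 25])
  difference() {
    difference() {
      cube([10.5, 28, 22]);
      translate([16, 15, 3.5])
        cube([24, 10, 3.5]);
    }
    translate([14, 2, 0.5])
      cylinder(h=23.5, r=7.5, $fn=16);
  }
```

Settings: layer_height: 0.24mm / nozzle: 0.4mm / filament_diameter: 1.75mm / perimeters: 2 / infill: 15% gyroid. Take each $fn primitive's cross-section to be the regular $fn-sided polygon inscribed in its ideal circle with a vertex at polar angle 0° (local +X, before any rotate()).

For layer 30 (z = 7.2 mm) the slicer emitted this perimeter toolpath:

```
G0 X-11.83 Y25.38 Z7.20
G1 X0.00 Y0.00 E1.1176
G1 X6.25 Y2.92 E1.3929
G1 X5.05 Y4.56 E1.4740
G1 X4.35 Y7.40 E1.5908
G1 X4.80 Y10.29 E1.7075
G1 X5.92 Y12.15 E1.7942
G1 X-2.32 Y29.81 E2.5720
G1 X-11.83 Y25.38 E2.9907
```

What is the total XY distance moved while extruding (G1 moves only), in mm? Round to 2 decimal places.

Sum the Euclidean lengths of each G1 segment: total = 74.93 mm.

74.93 mm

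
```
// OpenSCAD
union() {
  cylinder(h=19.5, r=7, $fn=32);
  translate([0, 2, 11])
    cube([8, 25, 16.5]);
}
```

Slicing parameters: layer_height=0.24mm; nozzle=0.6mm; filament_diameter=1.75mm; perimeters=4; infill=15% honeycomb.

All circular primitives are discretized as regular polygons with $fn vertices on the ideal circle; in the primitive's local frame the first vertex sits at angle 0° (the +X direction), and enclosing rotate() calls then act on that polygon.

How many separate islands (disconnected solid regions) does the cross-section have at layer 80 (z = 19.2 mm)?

1

At z = 19.2 mm: the r=7 cylinder gives a regular 32-gon of circumradius 7 (constant along its height); the 8×25 cube at (0, 2) contributes its full rectangle; Combining (union): the regions partially overlap (shared area 24.48 mm²), so overlapping operands fuse into one piece — 1 connected region. Overall, the cross-section is a single solid region. Island count = 1.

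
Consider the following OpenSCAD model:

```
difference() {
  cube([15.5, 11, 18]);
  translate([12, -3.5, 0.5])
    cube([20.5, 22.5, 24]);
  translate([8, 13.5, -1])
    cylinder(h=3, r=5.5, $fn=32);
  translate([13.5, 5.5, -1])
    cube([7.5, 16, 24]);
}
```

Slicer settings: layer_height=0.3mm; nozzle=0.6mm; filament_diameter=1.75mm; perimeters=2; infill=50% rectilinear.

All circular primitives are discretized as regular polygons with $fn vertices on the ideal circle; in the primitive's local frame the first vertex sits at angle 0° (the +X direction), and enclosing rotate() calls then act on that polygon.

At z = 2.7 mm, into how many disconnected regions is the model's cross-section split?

At z = 2.7 mm: the 15.5×11 cube contributes its full rectangle; the cube at (12, -3.5) is present — its section is the full 20.5×22.5 rectangle; the cylinder at (8, 13.5) is not intersected at this z (z outside [-1, 2]); the 7.5×16 cube at (13.5, 5.5) contributes its full rectangle; Taking the first minus the rest: starting from the 15.5×11 cube, the 20.5×22.5 cube at (12, -3.5) partially overlaps it — only the 38.50 mm² overlap (of its 461.25 mm²) is removed, clipping the outline; the 7.5×16 cube at (13.5, 5.5) misses the remaining region (no effect) — 1 connected region. The result has 1 disconnected region.

1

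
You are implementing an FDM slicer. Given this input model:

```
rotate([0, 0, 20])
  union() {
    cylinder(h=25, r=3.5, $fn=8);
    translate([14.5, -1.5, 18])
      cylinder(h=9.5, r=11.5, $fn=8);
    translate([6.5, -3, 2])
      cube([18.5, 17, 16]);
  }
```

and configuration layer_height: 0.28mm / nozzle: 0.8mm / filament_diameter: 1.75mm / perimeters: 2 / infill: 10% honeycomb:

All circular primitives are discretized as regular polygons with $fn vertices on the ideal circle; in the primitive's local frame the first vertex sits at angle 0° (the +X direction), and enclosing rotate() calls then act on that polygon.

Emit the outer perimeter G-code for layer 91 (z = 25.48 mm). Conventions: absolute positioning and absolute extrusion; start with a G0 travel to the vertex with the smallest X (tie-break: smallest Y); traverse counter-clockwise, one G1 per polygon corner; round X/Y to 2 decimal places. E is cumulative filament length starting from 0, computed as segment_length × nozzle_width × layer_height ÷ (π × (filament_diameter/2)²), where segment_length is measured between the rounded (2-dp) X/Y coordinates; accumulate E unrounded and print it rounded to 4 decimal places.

G0 X3.33 Y-0.38 Z25.48
G1 X9.28 Y-6.87 E0.8200
G1 X18.07 Y-7.26 E1.6394
G1 X24.56 Y-1.31 E2.4593
G1 X24.95 Y7.48 E3.2787
G1 X19.00 Y13.97 E4.0987
G1 X10.21 Y14.36 E4.9181
G1 X3.72 Y8.41 E5.7381
G1 X3.33 Y-0.38 E6.5575

At z = 25.48 mm: the cylinder is absent (z outside [0, 25]); the r=11.5 cylinder at (14.5, -1.5) contributes a regular 8-gon of circumradius 11.5; the cube at (6.5, -3) is absent (z outside [2, 18]); Taking the union: only the r=11.5 cylinder at (14.5, -1.5) is present, so the union is just that shape — 1 connected region; (rotated 20° about Z; rotation is an isometry so areas/perimeters/island counts are preserved). The outline is a single polygon with 8 vertices. Extrusion per mm of travel: 0.8 × 0.28 / (π × 0.875²) = 0.093128. Accumulating E over each segment gives final E = 6.5575.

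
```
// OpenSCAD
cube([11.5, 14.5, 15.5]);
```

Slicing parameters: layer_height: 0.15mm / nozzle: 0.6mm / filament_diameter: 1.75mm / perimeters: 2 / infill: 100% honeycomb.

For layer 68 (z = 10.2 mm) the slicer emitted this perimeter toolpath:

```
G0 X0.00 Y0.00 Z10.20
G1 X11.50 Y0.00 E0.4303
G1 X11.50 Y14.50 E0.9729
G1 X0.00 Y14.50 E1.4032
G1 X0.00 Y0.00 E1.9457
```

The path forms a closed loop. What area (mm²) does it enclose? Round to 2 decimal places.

Apply the shoelace formula to the sequence of (X, Y) vertices; enclosed area = 166.75 mm².

166.75 mm²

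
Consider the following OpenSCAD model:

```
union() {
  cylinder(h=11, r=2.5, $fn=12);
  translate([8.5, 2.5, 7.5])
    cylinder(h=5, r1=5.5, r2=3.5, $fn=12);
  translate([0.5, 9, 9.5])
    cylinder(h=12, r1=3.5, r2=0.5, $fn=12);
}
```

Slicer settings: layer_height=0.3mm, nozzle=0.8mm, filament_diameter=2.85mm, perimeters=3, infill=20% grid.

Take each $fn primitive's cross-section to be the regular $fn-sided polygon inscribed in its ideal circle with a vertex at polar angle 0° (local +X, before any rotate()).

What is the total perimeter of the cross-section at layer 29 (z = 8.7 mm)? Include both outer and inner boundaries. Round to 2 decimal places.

At z = 8.7 mm: the r=2.5 cylinder contributes a regular 12-gon of circumradius 2.5 (perimeter = 2·12·2.500·sin(180°/12) = 15.53 mm); the cone at (8.5, 2.5) (r1=5.5→r2=3.5) has section circumradius 5.020 here — a regular 12-gon (perimeter = 2·12·5.020·sin(180°/12) = 31.18 mm); the cone at (0.5, 9) does not reach this height (z outside [9.5, 21.5]); Combining (union): the 2 present regions are separate (no shared area or edge), so areas and boundary lengths simply add and each stays a separate island — boundary = 46.71 mm. Overall, the cross-section has 2 separate islands. Total boundary length (outer) = 46.71 mm.

46.71 mm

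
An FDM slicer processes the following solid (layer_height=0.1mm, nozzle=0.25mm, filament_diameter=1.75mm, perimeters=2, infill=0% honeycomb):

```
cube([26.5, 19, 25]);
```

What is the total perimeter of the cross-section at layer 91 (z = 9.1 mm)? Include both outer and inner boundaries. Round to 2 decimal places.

At z = 9.1 mm: the cube (footprint 26.5×19) is included at this height (perimeter 91.00 mm). Overall, the cross-section is a single solid region. Total boundary length (outer) = 91.00 mm.

91.00 mm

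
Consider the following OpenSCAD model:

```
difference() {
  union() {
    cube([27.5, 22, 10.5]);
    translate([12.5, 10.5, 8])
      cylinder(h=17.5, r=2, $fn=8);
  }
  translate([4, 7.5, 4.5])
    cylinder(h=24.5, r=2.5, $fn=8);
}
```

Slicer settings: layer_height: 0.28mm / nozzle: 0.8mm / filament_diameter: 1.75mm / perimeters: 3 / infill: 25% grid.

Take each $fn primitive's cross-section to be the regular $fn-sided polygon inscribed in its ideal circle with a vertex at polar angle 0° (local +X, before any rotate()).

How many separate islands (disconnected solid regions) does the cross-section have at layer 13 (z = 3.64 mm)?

1

At z = 3.64 mm: the cube (footprint 27.5×22) is included at this height; the cylinder at (12.5, 10.5) is not intersected at this z (z outside [8, 25.5]); Merging all regions: only the 27.5×22 cube is present, so the union is just that shape — 1 connected region; the cylinder at (4, 7.5) does not reach this height (z outside [4.5, 29]); After the difference (first − rest): none of the subtracted shapes is present at this height, so that combined region is unchanged — 1 connected region. Overall, the cross-section is a single solid region. Island count = 1.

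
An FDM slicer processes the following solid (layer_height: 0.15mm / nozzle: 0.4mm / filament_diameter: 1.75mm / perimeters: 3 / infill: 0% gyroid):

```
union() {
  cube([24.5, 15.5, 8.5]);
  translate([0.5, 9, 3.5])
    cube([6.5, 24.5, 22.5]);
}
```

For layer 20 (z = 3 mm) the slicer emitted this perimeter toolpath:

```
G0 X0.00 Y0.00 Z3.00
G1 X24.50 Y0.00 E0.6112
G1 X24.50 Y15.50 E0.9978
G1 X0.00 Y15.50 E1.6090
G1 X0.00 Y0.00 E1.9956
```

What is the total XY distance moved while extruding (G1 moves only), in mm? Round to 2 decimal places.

Sum the Euclidean lengths of each G1 segment: total = 80.00 mm.

80.00 mm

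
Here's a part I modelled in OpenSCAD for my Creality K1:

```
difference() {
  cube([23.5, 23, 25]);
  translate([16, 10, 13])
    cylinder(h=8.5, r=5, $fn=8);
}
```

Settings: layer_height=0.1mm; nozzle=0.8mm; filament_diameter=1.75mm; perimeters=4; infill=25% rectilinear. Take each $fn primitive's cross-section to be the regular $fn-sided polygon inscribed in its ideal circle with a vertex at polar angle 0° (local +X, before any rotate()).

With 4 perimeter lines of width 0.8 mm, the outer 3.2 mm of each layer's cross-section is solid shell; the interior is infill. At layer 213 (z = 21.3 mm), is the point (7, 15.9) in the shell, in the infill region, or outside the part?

infill

At z = 21.3 mm: the cube is present — its section is the full 23.5×23 rectangle; the r=5 cylinder at (16, 10) contributes a regular 8-gon of circumradius 5; Taking the first minus the rest: starting from the 23.5×23 cube, the r=5 cylinder at (16, 10) lies wholly inside it (removes its full 70.71 mm² and its 30.61 mm outline becomes a hole wall) — 1 connected region with 1 hole. Overall, the cross-section is one region with 1 hole. The nearest boundary edge runs (16.00, 15.00)→(12.46, 13.54); distance from the point to it = 5.95 mm. The point is inside the cross-section and 5.95 mm from the nearest boundary — more than the 3.2 mm shell width (4 × 0.8), so it's in the infill interior.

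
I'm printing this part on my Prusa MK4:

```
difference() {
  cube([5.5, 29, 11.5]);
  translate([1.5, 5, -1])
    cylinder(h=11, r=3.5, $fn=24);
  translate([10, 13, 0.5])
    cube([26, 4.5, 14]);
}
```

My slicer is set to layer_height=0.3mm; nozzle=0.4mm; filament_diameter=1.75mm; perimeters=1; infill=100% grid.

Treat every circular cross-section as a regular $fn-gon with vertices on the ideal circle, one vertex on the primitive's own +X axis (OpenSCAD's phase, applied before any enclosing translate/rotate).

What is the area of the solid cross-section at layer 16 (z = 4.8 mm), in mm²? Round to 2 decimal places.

At z = 4.8 mm: the cube is present — its section is the full 5.5×29 rectangle (area 159.50 mm²); the r=3.5 cylinder at (1.5, 5) contributes a regular 24-gon of circumradius 3.5 (area = (24/2)·3.500²·sin(360°/24) = 38.05 mm²); the cube at (10, 13) (footprint 26×4.5) is included at this height (area 117.00 mm²); Taking the first minus the rest: starting from the 5.5×29 cube (159.50 mm²), the r=3.5 cylinder at (1.5, 5) partially overlaps it — only the 29.13 mm² overlap (of its 38.05 mm²) is removed, clipping the outline; the 26×4.5 cube at (10, 13) misses the remaining region (no effect) — area = 130.37 mm². Overall, the cross-section is a single solid region. Net area = 130.37 mm².

130.37 mm²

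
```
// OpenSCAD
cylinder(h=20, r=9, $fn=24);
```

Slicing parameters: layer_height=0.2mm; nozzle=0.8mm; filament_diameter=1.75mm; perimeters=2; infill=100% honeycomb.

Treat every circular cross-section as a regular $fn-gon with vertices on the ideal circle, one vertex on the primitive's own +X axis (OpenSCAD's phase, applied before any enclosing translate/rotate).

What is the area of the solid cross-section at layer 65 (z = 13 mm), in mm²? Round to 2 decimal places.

At z = 13 mm: the cylinder: section is a regular 24-gon, circumradius r=9 (area = (24/2)·9.000²·sin(360°/24) = 251.57 mm²). Overall, the cross-section is a single solid region. Net area = 251.57 mm².

251.57 mm²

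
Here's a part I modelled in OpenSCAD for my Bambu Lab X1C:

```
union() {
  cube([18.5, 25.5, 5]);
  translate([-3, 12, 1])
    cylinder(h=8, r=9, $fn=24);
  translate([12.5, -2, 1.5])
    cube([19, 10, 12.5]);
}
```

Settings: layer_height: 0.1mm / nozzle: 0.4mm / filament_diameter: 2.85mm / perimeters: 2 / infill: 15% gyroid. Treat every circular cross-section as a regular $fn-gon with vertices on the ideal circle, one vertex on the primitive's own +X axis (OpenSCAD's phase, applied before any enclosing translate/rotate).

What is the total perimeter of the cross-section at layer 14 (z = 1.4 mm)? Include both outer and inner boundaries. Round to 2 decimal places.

At z = 1.4 mm: the 18.5×25.5 cube contributes its full rectangle (perimeter 88.00 mm); the cylinder at (-3, 12): section is a regular 24-gon, circumradius r=9 (perimeter = 2·24·9.000·sin(180°/24) = 56.39 mm); the cube at (12.5, -2) does not reach this height (z outside [1.5, 14]); Combining (union): the regions partially overlap (shared area 73.10 mm²), so the edge portions inside another operand are dropped and the merged outline is re-measured after clipping — boundary = 105.51 mm. Overall, the cross-section is a single solid region. Total boundary length (outer) = 105.51 mm.

105.51 mm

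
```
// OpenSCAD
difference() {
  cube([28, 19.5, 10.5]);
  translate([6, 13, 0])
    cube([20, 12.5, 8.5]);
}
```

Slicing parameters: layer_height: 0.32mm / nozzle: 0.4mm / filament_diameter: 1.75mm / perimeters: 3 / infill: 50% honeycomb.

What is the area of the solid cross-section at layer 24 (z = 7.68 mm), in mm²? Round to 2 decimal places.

At z = 7.68 mm: the 28×19.5 cube contributes its full rectangle (area 546.00 mm²); the cube at (6, 13) (footprint 20×12.5) is included at this height (area 250.00 mm²); Taking the first minus the rest: starting from the 28×19.5 cube (546.00 mm²), the 20×12.5 cube at (6, 13) partially overlaps it — only the 130.00 mm² overlap (of its 250.00 mm²) is removed, clipping the outline — area = 416.00 mm². Overall, the cross-section is a single solid region. Net area = 416.00 mm².

416.00 mm²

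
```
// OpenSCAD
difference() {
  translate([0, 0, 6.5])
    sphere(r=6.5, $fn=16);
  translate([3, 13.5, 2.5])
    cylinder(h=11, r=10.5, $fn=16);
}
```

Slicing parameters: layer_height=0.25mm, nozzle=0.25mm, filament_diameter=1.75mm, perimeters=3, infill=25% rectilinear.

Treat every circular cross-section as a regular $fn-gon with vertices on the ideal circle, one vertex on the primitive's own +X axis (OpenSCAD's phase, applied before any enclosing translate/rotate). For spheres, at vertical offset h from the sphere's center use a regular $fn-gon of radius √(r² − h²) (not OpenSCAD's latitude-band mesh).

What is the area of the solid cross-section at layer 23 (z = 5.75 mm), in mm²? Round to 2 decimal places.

109.73 mm²

At z = 5.75 mm: the r=6.5 sphere contributes a regular 16-gon of circumradius √(6.5²−0.75²) = 6.457 (area = (16/2)·6.457²·sin(360°/16) = 127.62 mm²); the r=10.5 cylinder at (3, 13.5) gives a regular 16-gon of circumradius 10.5 (constant along its height) (area = (16/2)·10.500²·sin(360°/16) = 337.53 mm²); Taking the first minus the rest: starting from the r=6.5 sphere (127.62 mm²), the r=10.5 cylinder at (3, 13.5) partially overlaps it — only the 17.89 mm² overlap (of its 337.53 mm²) is removed, clipping the outline — area = 109.73 mm². Overall, the cross-section is a single solid region. Net area = 109.73 mm².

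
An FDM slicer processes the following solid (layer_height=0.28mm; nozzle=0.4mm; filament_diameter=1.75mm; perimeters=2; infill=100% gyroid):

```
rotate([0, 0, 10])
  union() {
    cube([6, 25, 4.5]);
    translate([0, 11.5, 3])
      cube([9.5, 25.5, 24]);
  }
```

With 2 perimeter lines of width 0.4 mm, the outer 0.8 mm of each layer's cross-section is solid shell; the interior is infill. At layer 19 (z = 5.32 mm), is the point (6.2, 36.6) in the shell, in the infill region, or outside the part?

outside

At z = 5.32 mm: the cube does not reach this height (z outside [0, 4.5]); the cube at (0, 11.5) is present — its section is the full 9.5×25.5 rectangle; Merging all regions: only the 9.5×25.5 cube at (0, 11.5) is present, so the union is just that shape — 1 connected region; (whole slice rotated 10° about Z — lengths, areas and connectivity unchanged). Overall, the cross-section is a single solid region. Undo the 10° rotation: the query point maps to (12.461, 34.967) in the un-rotated model frame. The nearest boundary edge runs (9.50, 11.50)→(9.50, 37.00); distance from the point to it = 2.96 mm. The point is not inside any of the regions above, so it lies outside the cross-section (2.96 mm from the nearest boundary).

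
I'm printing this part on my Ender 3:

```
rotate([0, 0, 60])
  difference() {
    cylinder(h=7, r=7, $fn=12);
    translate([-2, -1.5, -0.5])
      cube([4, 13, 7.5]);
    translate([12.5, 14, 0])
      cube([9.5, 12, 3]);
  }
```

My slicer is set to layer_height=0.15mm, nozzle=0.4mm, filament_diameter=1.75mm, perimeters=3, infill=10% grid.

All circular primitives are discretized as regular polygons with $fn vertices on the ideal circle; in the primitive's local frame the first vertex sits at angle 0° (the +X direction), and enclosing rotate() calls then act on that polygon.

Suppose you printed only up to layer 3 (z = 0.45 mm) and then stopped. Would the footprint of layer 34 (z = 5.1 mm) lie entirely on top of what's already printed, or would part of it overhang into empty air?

Compare the two slices. At z = 0.45: the r=7 cylinder gives a regular 12-gon of circumradius 7 (constant along its height) (area = (12/2)·7.000²·sin(360°/12) = 147.00 mm²); the cube at (-2, -1.5) (footprint 4×13) is included at this height (area 52.00 mm²); the cube at (12.5, 14) is present — its section is the full 9.5×12 rectangle (area 114.00 mm²); Subtracting the remaining from the first: starting from the r=7 cylinder (147.00 mm²), the 4×13 cube at (-2, -1.5) partially overlaps it — only the 32.93 mm² overlap (of its 52.00 mm²) is removed, clipping the outline; the 9.5×12 cube at (12.5, 14) misses the remaining region (no effect) — area = 114.07 mm²; (rotated 60° about Z; rotation is an isometry so areas/perimeters/island counts are preserved). At z = 5.1: the r=7 cylinder contributes a regular 12-gon of circumradius 7 (area = (12/2)·7.000²·sin(360°/12) = 147.00 mm²); the cube at (-2, -1.5) is present — its section is the full 4×13 rectangle (area 52.00 mm²); the cube at (12.5, 14) does not reach this height (z outside [0, 3]); Taking the first minus the rest: starting from the r=7 cylinder (147.00 mm²), the 4×13 cube at (-2, -1.5) partially overlaps it — only the 32.93 mm² overlap (of its 52.00 mm²) is removed, clipping the outline — area = 114.07 mm²; (rotated 60° about Z; rotation is an isometry so areas/perimeters/island counts are preserved). Checking containment: the cross-section at z = 5.1 is a subset of the cross-section at z = 0.45.

entirely on top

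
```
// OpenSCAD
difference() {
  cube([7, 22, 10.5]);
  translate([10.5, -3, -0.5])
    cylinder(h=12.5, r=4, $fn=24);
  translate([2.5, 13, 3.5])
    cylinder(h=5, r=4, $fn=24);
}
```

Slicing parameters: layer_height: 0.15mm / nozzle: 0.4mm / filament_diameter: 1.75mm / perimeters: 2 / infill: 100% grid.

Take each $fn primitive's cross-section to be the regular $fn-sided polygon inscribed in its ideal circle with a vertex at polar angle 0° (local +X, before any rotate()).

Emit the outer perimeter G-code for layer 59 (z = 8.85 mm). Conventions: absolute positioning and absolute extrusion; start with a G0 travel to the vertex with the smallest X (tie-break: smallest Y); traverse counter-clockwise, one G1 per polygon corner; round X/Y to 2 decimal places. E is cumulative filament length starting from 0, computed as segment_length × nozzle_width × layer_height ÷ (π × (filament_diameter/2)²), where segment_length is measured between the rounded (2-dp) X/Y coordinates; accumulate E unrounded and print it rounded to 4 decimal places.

G0 X0.00 Y0.00 Z8.85
G1 X7.00 Y0.00 E0.1746
G1 X7.00 Y22.00 E0.7234
G1 X0.00 Y22.00 E0.8980
G1 X0.00 Y0.00 E1.4468

At z = 8.85 mm: the cube (footprint 7×22) is included at this height; the cylinder at (10.5, -3): section is a regular 24-gon, circumradius r=4; the cylinder at (2.5, 13) is absent (z outside [3.5, 8.5]); Subtracting the remaining from the first: starting from the 7×22 cube, the r=4 cylinder at (10.5, -3) misses the remaining region (no effect) — 1 connected region. The outline is a single polygon with 4 vertices. Extrusion per mm of travel: 0.4 × 0.15 / (π × 0.875²) = 0.024945. Accumulating E over each segment gives final E = 1.4468.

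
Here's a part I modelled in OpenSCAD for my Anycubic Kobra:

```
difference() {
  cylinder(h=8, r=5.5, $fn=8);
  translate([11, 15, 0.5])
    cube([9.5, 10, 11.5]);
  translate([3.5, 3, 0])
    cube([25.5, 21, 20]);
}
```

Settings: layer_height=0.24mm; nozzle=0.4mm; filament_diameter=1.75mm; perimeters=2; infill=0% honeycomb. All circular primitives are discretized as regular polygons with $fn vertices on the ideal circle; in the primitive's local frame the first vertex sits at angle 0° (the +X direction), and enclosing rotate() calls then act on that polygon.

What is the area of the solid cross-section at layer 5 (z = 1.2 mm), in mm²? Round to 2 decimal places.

85.02 mm²

At z = 1.2 mm: the r=5.5 cylinder gives a regular 8-gon of circumradius 5.5 (constant along its height) (area = (8/2)·5.500²·sin(360°/8) = 85.56 mm²); the cube at (11, 15) is present — its section is the full 9.5×10 rectangle (area 95.00 mm²); the cube at (3.5, 3) (footprint 25.5×21) is included at this height (area 535.50 mm²); Taking the first minus the rest: starting from the r=5.5 cylinder (85.56 mm²), the 9.5×10 cube at (11, 15) misses the remaining region (no effect); the 25.5×21 cube at (3.5, 3) partially overlaps it — only the 0.54 mm² overlap (of its 535.50 mm²) is removed, clipping the outline — area = 85.02 mm². Overall, the cross-section is a single solid region. Net area = 85.02 mm².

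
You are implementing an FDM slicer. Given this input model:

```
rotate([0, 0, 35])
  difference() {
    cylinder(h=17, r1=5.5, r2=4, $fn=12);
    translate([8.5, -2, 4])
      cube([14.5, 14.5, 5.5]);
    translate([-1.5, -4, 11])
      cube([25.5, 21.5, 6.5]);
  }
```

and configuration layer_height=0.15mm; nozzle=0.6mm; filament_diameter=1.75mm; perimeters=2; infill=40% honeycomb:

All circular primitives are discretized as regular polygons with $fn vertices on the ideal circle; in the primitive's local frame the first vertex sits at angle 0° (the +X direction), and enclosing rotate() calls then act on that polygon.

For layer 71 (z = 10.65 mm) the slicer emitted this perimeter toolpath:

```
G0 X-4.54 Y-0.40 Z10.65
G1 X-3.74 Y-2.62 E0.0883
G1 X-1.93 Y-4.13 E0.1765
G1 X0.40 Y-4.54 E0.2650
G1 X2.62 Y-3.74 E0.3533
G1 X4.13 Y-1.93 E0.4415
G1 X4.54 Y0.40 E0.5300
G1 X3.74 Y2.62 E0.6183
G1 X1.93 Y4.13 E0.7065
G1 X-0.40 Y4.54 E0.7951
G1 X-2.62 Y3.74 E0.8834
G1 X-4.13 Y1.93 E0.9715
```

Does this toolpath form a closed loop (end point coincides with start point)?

Start point (G0): (-4.54, -0.40). End point (last G1): the path does not return to the start — open.

no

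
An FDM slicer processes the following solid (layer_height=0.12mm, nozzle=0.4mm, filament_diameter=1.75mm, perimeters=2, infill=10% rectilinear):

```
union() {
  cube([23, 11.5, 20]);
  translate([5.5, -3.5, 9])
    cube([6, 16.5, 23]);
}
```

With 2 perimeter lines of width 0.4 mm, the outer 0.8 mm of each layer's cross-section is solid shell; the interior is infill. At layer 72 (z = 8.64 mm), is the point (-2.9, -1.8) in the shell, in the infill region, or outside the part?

outside

At z = 8.64 mm: the cube (footprint 23×11.5) is included at this height; the cube at (5.5, -3.5) is not intersected at this z (z outside [9, 32]); Merging all regions: only the 23×11.5 cube is present, so the union is just that shape — 1 connected region. Overall, the cross-section is a single solid region. The nearest boundary edge runs (0.00, 0.00)→(23.00, 0.00); distance from the point to it = 3.41 mm. The point is not inside any of the regions above, so it lies outside the cross-section (3.41 mm from the nearest boundary).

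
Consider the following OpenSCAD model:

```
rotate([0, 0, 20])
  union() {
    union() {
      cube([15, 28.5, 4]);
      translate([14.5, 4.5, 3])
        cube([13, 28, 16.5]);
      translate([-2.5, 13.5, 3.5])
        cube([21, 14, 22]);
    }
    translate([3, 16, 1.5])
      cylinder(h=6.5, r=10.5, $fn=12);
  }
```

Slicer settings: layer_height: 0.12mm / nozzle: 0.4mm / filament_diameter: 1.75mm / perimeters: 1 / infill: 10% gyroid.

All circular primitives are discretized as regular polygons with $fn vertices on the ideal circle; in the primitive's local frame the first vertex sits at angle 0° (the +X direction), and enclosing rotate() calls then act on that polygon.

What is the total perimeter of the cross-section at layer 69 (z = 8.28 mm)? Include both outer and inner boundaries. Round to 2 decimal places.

At z = 8.28 mm: the cube is not intersected at this z (z outside [0, 4]); the cube at (14.5, 4.5) is present — its section is the full 13×28 rectangle (perimeter 82.00 mm); the cube at (-2.5, 13.5) is present — its section is the full 21×14 rectangle (perimeter 70.00 mm); Combining (union): the regions partially overlap (shared area 56.00 mm²), so the edge portions inside another operand are dropped and the merged outline is re-measured after clipping — boundary = 116.00 mm; the cylinder at (3, 16) does not reach this height (z outside [1.5, 8]); Taking the union: only the result so far is present, so the union is just that shape — boundary = 116.00 mm; (whole slice rotated 20° about Z — lengths, areas and connectivity unchanged). Overall, the cross-section is a single solid region. Total boundary length (outer) = 116.00 mm.

116.00 mm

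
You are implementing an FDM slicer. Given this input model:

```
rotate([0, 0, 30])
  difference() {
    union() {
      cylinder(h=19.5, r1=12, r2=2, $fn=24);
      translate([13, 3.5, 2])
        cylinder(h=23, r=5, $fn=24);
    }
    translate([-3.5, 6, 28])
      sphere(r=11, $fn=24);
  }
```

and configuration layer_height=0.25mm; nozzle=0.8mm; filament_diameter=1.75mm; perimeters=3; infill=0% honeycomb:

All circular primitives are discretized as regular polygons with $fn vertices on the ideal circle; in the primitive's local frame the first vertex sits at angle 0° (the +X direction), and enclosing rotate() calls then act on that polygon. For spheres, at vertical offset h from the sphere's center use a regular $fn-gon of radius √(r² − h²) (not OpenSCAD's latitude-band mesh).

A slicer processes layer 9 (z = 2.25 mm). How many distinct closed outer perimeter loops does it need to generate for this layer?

At z = 2.25 mm: the cone: at t=0.115 of its height the radius interpolates to r₁+(r₂−r₁)t = 10.846, giving a regular 24-gon of that circumradius; the r=5 cylinder at (13, 3.5) contributes a regular 24-gon of circumradius 5; Taking the union: the regions partially overlap (shared area 11.65 mm²), so overlapping operands fuse into one piece — 1 connected region; the sphere at (-3.5, 6) is not intersected at this z (|z−center|=25.750 > r=11); After the difference (first − rest): none of the subtracted shapes is present at this height, so that combined region is unchanged — 1 connected region; (whole slice rotated 30° about Z — lengths, areas and connectivity unchanged). The result has 1 disconnected region.

1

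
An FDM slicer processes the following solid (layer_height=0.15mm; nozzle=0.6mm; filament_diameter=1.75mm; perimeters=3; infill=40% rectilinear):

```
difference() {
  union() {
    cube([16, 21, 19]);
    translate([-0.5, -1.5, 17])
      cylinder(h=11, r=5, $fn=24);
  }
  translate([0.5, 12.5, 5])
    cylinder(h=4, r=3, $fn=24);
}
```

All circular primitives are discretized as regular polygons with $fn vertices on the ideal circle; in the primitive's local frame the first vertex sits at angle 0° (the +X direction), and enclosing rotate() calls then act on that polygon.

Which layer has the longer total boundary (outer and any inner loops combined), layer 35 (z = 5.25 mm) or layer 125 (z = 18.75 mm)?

Layer 35 (z = 5.25): the cube (footprint 16×21) is included at this height (perimeter 74.00 mm); the cylinder at (-0.5, -1.5) does not reach this height (z outside [17, 28]); Combining (union): only the 16×21 cube is present, so the union is just that shape — boundary = 74.00 mm; the r=3 cylinder at (0.5, 12.5) gives a regular 24-gon of circumradius 3 (constant along its height) (perimeter = 2·24·3.000·sin(180°/24) = 18.80 mm); After the difference (first − rest): starting from the result so far, the r=3 cylinder at (0.5, 12.5) partially overlaps it — only the 16.94 mm² overlap (of its 27.95 mm²) is removed, clipping the outline — boundary = 78.54 mm. So its perimeter = 78.54 mm. Layer 125 (z = 18.75): the cube (footprint 16×21) is included at this height (perimeter 74.00 mm); the r=5 cylinder at (-0.5, -1.5) contributes a regular 24-gon of circumradius 5 (perimeter = 2·24·5.000·sin(180°/24) = 31.33 mm); Combining (union): the regions partially overlap (shared area 10.33 mm²), so the edge portions inside another operand are dropped and the merged outline is re-measured after clipping — boundary = 91.85 mm; the cylinder at (0.5, 12.5) is absent (z outside [5, 9]); After the difference (first − rest): none of the subtracted shapes is present at this height, so that combined region is unchanged — boundary = 91.85 mm. So its perimeter = 91.85 mm. Layer 125 is larger (91.85 vs 78.54 mm).

layer 125 (z = 18.75 mm)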